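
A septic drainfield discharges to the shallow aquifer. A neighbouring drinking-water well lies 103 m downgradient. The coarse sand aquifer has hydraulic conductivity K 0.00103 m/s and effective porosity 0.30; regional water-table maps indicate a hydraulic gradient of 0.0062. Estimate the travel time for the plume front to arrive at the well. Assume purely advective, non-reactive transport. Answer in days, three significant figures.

K = 0.00103 m/s × 86400 s/d = 88.99 m/d
Darcy flux q = K·i = 88.99 × 0.0062 = 0.5518 m/d
Seepage velocity v = q / n = 0.5518 / 0.30 = 1.839 m/d
t = L / v = 103 / 1.839 = 56.00 d

56.0 days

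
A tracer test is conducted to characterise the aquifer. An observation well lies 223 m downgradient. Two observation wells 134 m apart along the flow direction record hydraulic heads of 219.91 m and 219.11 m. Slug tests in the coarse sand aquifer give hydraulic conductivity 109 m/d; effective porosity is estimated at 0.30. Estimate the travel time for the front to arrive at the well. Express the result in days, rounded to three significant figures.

Hydraulic gradient i = (219.91 − 219.11) / 134 = 0.80 / 134 = 0.005970
q = Ki = 109 × 0.005970 = 0.6507 m/d
Seepage velocity v = q / n = 0.6507 / 0.30 = 2.169 m/d
t = L / v = 223 / 2.169 = 102.8 d

103 days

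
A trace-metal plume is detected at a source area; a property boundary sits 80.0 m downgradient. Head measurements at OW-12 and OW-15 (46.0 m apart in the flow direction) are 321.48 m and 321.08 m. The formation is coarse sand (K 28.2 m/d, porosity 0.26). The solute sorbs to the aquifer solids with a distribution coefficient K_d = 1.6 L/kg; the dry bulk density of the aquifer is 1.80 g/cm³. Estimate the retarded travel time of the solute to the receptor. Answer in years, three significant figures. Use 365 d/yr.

2.81 years

Hydraulic gradient i = (321.48 − 321.08) / 46.0 = 0.40 / 46.0 = 0.008696
Specific discharge q = 28.2 × 0.008696 = 0.2452 m/d
Seepage velocity v = q / n = 0.2452 / 0.26 = 0.9431 m/d
Retardation R = 1 + ρ_b·K_d/n = 1 + 1.80×1.6/0.26 = 12.08
Contaminant velocity v_c = v/R = 0.9431/12.08 = 0.07809 m/d
t = L/v_c = 80.0/0.07809 = 1024 d
   = 1024/365 = 2.81 yr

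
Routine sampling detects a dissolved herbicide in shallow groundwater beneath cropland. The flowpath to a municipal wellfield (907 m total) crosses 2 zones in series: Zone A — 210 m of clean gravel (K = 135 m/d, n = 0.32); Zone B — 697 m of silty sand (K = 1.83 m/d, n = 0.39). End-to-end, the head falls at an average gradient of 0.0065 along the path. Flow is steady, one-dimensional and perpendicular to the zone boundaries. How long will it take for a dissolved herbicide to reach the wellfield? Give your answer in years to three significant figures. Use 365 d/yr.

Continuity: the same q passes through each zone, so ΔH = q·Σ(L_j/K_j) — the zones act as resistances in series.
Σ(L/K) = 210/135 + 697/1.83 = 1.556 + 380.9 = 382.4 d
K_eq = L_total / Σ(L/K) = 907 / 382.4 = 2.372 m/d
q = K_eq · i = 2.372 × 0.0065 = 0.01542 m/d (same in every zone)
Zone A: v = q/n = 0.01542/0.32 = 0.04817 m/d → t_A = 210/0.04817 = 4359 d
Zone B: v = q/n = 0.01542/0.39 = 0.03953 m/d → t_B = 697/0.03953 = 17630 d
Total t = 4359 + 17630 = 21990 d
   = 21990 / 365 = 60.3 yr

60.3 years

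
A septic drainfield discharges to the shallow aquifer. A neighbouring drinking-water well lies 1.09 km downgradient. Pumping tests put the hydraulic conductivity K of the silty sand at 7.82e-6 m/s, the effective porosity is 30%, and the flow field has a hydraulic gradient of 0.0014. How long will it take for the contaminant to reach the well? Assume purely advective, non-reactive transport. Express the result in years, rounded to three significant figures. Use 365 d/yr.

K = 7.82e-6 m/s × 86400 s/d = 0.6756 m/d
Specific discharge q = 0.6756 × 0.0014 = 9.459e-4 m/d
Seepage velocity v = q / n = 9.459e-4 / 0.30 = 0.003153 m/d
L = 1.09 km = 1090 m
t = L / v = 1090 / 0.003153 = 345700 d
   = 345700 / 365 = 947 yr

947 years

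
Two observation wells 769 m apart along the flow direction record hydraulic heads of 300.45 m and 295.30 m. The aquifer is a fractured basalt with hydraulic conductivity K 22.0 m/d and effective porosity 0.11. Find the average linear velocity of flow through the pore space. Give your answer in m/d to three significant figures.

1.34 m/d

Hydraulic gradient i = (300.45 − 295.30) / 769 = 5.15 / 769 = 0.006697
Darcy flux q = K·i = 22.0 × 0.006697 = 0.1473 m/d
v_s = q/n_e = 0.1473/0.11 = 1.339 m/d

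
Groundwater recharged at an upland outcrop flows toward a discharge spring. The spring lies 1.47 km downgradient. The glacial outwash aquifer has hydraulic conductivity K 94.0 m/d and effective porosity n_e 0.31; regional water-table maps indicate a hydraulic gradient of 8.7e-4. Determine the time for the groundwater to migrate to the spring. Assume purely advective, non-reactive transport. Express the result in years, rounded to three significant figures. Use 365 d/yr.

15.3 years

Specific discharge q = 94.0 × 8.7e-4 = 0.08178 m/d
v = Ki/n = 94.0·8.7e-4/0.31 = 0.2638 m/d
L = 1.47 km = 1470 m
t = L / v = 1470 / 0.2638 = 5572 d
   = 5572 / 365 = 15.3 yr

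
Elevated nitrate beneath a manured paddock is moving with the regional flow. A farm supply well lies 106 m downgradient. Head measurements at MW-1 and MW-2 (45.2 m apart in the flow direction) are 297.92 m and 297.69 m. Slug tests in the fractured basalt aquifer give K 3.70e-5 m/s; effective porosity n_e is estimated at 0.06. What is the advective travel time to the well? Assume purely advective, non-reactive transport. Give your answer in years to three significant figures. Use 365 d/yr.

Hydraulic gradient i = (297.92 − 297.69) / 45.2 = 0.23 / 45.2 = 0.005088
K = 3.70e-5 m/s × 86400 s/d = 3.197 m/d
q = Ki = 3.197 × 0.005088 = 0.01627 m/d
Seepage velocity v = q / n = 0.01627 / 0.06 = 0.2711 m/d
t = L / v = 106 / 0.2711 = 391.0 d
   = 391.0 / 365 = 1.07 yr

1.07 years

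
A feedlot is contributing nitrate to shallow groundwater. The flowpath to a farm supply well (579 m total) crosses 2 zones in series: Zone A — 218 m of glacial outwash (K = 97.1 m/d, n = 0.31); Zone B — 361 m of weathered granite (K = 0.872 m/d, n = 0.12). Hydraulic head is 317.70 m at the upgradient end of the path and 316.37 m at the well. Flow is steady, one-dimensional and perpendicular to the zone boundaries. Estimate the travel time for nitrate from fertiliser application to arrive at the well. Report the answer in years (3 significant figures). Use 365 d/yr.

95.1 years

Total head drop ΔH = 317.70 − 316.37 = 1.33 m
Continuity: the same q passes through each zone, so ΔH = q·Σ(L_j/K_j) — the zones act as resistances in series.
Σ(L/K) = 218/97.1 + 361/0.872 = 2.245 + 414.0 = 416.2 d
q = ΔH / Σ(L/K) = 1.33 / 416.2 = 0.003195 m/d (same in every zone)
Zone A: v = q/n = 0.003195/0.31 = 0.01031 m/d → t_A = 218/0.01031 = 21150 d
Zone B: v = q/n = 0.003195/0.12 = 0.02663 m/d → t_B = 361/0.02663 = 13560 d
Total t = 21150 + 13560 = 34710 d
   = 34710 / 365 = 95.1 yr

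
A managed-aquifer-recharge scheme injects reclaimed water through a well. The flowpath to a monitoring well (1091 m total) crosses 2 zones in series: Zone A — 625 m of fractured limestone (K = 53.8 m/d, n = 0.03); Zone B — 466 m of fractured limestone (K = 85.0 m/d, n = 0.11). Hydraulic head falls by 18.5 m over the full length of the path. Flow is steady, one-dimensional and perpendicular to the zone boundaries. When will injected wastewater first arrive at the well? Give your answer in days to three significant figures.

64.7 days

Steady 1-D flow in series ⇒ the Darcy flux q is identical in every zone and the zone head losses add (resistances L/K in series).
Σ(L/K) = 625/53.8 + 466/85.0 = 11.62 + 5.482 = 17.10 d
q = ΔH / Σ(L/K) = 18.5 / 17.10 = 1.082 m/d (same in every zone)
Zone A: v = q/n = 1.082/0.03 = 36.06 m/d → t_A = 625/36.06 = 17.33 d
Zone B: v = q/n = 1.082/0.11 = 9.836 m/d → t_B = 466/9.836 = 47.38 d
Total t = 17.33 + 47.38 = 64.71 d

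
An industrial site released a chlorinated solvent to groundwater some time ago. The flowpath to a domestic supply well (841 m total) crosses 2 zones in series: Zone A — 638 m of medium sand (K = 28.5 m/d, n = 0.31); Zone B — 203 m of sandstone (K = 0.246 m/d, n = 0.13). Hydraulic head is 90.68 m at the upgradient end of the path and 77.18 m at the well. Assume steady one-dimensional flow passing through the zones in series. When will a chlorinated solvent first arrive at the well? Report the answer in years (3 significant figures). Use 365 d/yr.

Total head drop ΔH = 90.68 − 77.18 = 13.50 m
Steady 1-D flow in series ⇒ the Darcy flux q is identical in every zone and the zone head losses add (resistances L/K in series).
Σ(L/K) = 638/28.5 + 203/0.246 = 22.39 + 825.2 = 847.6 d
q = ΔH / Σ(L/K) = 13.50 / 847.6 = 0.01593 m/d (same in every zone)
Zone A: v = q/n = 0.01593/0.31 = 0.05138 m/d → t_A = 638/0.05138 = 12420 d
Zone B: v = q/n = 0.01593/0.13 = 0.1225 m/d → t_B = 203/0.1225 = 1657 d
Total t = 12420 + 1657 = 14070 d
   = 14070 / 365 = 38.6 yr

38.6 years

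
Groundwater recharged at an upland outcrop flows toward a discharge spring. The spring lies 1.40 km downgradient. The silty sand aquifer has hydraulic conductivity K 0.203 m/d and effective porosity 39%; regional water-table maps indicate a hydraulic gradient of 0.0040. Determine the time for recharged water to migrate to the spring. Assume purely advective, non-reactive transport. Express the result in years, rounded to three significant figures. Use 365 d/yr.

Darcy flux q = K·i = 0.203 × 0.0040 = 8.120e-4 m/d
Average linear velocity = 8.120e-4 / 0.39 = 0.002082 m/d
L = 1.40 km = 1400 m
t = L / v = 1400 / 0.002082 = 672400 d
   = 672400 / 365 = 1840 yr

1840 years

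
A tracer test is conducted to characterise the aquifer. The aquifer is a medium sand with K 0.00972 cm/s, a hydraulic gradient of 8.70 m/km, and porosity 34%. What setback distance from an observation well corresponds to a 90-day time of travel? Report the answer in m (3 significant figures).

19.3 m

K = 0.00972 cm/s × 864 = 8.398 m/d
q = Ki = 8.398 × 0.0087 = 0.07306 m/d
v = Ki/n = 8.398·0.0087/0.34 = 0.2149 m/d
L = v × T = 0.2149 × 90 = 19.34 m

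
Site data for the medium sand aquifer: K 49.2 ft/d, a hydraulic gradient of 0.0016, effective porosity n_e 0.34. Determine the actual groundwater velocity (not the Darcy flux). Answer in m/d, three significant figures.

K = 49.2 ft/d × 0.3048 = 15.00 m/d
Darcy flux q = K·i = 15.00 × 0.0016 = 0.02399 m/d
Seepage velocity v = q / n = 0.02399 / 0.34 = 0.07057 m/d

0.0706 m/d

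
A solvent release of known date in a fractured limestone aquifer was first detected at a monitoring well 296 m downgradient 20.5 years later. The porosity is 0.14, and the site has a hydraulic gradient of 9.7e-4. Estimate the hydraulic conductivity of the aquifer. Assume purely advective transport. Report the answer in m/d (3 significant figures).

5.71 m/d

t = 20.5 years = 7483 d
v = L / t = 296 / 7483 = 0.03956 m/d
K = v · n / i = 0.03956 × 0.14 / 9.7e-4 = 5.71 m/d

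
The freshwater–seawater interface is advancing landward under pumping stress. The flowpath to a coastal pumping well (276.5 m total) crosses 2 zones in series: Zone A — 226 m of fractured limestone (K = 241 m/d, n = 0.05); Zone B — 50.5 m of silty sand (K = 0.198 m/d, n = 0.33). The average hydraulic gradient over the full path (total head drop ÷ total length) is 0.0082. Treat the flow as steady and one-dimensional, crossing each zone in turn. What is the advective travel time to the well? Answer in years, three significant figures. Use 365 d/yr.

For zones in series the flux q is common to all zones; the equivalent conductivity is the harmonic (thickness-weighted) mean, K_eq = L_total / Σ(L_j/K_j).
Σ(L/K) = 226/241 + 50.5/0.198 = 0.9378 + 255.1 = 256.0 d
K_eq = L_total / Σ(L/K) = 276.5 / 256.0 = 1.080 m/d
q = K_eq · i = 1.080 × 0.0082 = 0.008857 m/d (same in every zone)
Zone A: v = q/n = 0.008857/0.05 = 0.1771 m/d → t_A = 226/0.1771 = 1276 d
Zone B: v = q/n = 0.008857/0.33 = 0.02684 m/d → t_B = 50.5/0.02684 = 1882 d
Total t = 1276 + 1882 = 3157 d
   = 3157 / 365 = 8.65 yr

8.65 years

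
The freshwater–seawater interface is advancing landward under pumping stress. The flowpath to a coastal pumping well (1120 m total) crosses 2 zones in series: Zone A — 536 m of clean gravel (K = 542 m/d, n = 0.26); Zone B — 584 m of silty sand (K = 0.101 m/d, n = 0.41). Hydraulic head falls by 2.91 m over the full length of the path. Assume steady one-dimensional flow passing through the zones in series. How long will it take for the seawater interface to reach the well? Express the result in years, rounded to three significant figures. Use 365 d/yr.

2060 years

Steady 1-D flow in series ⇒ the Darcy flux q is identical in every zone and the zone head losses add (resistances L/K in series).
Σ(L/K) = 536/542 + 584/0.101 = 0.9889 + 5782 = 5783 d
q = ΔH / Σ(L/K) = 2.91 / 5783 = 5.032e-4 m/d (same in every zone)
Zone A: v = q/n = 5.032e-4/0.26 = 0.001935 m/d → t_A = 536/0.001935 = 277000 d
Zone B: v = q/n = 5.032e-4/0.41 = 0.001227 m/d → t_B = 584/0.001227 = 475800 d
Total t = 277000 + 475800 = 752800 d
   = 752800 / 365 = 2060 yr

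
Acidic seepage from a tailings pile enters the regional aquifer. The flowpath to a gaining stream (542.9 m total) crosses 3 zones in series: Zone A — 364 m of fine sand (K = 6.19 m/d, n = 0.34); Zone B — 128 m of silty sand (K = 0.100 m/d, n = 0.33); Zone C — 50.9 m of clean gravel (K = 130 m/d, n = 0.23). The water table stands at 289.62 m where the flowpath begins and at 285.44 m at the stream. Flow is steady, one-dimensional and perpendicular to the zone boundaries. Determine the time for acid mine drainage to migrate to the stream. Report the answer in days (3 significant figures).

Total head drop ΔH = 289.62 − 285.44 = 4.18 m
Steady 1-D flow in series ⇒ the Darcy flux q is identical in every zone and the zone head losses add (resistances L/K in series).
Σ(L/K) = 364/6.19 + 128/0.100 + 50.9/130 = 58.80 + 1280 + 0.3915 = 1339 d
q = ΔH / Σ(L/K) = 4.18 / 1339 = 0.003121 m/d (same in every zone)
Zone A: v = q/n = 0.003121/0.34 = 0.009180 m/d → t_A = 364/0.009180 = 39650 d
Zone B: v = q/n = 0.003121/0.33 = 0.009458 m/d → t_B = 128/0.009458 = 13530 d
Zone C: v = q/n = 0.003121/0.23 = 0.01357 m/d → t_C = 50.9/0.01357 = 3751 d
Total t = 39650 + 13530 + 3751 = 56930 d

56900 days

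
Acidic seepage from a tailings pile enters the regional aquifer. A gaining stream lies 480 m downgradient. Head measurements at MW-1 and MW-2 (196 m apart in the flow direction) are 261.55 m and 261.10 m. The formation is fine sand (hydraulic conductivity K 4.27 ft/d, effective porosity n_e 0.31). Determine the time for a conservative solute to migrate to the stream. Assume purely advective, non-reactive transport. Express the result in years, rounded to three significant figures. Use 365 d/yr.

136 years

Hydraulic gradient i = (261.55 − 261.10) / 196 = 0.45 / 196 = 0.002296
K = 4.27 ft/d × 0.3048 = 1.301 m/d
Darcy flux q = K·i = 1.301 × 0.002296 = 0.002988 m/d
v_s = q/n_e = 0.002988/0.31 = 0.009639 m/d
t = L / v = 480 / 0.009639 = 49800 d
   = 49800 / 365 = 136 yr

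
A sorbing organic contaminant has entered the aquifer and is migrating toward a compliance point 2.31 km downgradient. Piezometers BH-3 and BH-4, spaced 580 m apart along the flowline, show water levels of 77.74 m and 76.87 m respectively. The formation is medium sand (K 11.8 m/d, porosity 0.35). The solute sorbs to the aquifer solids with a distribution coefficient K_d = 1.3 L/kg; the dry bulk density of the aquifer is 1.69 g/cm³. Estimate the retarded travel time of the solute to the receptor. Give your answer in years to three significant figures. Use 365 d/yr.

911 years

Hydraulic gradient i = (77.74 − 76.87) / 580 = 0.87 / 580 = 0.001500
Specific discharge q = 11.8 × 0.001500 = 0.01770 m/d
v_s = q/n_e = 0.01770/0.35 = 0.05057 m/d
Retardation R = 1 + ρ_b·K_d/n = 1 + 1.69×1.3/0.35 = 7.277
Contaminant velocity v_c = v/R = 0.05057/7.277 = 0.006949 m/d
L = 2.31 km = 2310 m
t = L/v_c = 2310/0.006949 = 332400 d
   = 332400/365 = 911 yr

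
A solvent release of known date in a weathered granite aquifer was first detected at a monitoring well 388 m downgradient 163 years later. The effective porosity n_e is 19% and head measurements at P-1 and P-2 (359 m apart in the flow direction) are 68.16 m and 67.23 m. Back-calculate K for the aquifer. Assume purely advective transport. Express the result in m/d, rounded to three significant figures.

Hydraulic gradient i = (68.16 − 67.23) / 359 = 0.93 / 359 = 0.002591
t = 163 years = 59500 d
v = L / t = 388 / 59500 = 0.006522 m/d
K = v · n / i = 0.006522 × 0.19 / 0.002591 = 0.478 m/d

0.478 m/d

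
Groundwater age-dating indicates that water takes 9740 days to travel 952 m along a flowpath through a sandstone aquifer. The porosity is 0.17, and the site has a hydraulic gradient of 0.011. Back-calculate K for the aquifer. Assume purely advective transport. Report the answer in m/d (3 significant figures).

1.51 m/d

v = L / t = 952 / 9740 = 0.09774 m/d
K = v · n / i = 0.09774 × 0.17 / 0.011 = 1.51 m/d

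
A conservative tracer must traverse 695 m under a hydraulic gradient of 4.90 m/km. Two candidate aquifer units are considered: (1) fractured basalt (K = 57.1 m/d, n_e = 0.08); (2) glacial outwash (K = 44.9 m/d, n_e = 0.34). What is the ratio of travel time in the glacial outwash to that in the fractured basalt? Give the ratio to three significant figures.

5.40

Unit 1 (fractured basalt): v = 57.1×0.0049/0.08 = 3.497 m/d, t = 695/3.497 = 198.7 d
Unit 2 (glacial outwash): v = 44.9×0.0049/0.34 = 0.6471 m/d, t = 695/0.6471 = 1074 d
t(glacial outwash) / t(fractured basalt) = 1074/198.7 = 5.40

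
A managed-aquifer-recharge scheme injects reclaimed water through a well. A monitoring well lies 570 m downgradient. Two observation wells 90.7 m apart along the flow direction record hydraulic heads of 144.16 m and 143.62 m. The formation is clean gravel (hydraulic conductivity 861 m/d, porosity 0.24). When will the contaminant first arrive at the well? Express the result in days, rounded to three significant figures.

Hydraulic gradient i = (144.16 − 143.62) / 90.7 = 0.54 / 90.7 = 0.005954
q = Ki = 861 × 0.005954 = 5.126 m/d
Average linear velocity = 5.126 / 0.24 = 21.36 m/d
t = L / v = 570 / 21.36 = 26.69 d

26.7 days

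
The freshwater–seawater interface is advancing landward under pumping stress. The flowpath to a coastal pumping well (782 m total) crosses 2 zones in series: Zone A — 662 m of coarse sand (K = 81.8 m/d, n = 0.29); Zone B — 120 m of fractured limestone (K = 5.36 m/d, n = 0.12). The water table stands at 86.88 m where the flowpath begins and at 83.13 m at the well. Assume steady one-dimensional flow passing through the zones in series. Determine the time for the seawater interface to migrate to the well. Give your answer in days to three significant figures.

1680 days

Total head drop ΔH = 86.88 − 83.13 = 3.75 m
Continuity: the same q passes through each zone, so ΔH = q·Σ(L_j/K_j) — the zones act as resistances in series.
Σ(L/K) = 662/81.8 + 120/5.36 = 8.093 + 22.39 = 30.48 d
q = ΔH / Σ(L/K) = 3.75 / 30.48 = 0.1230 m/d (same in every zone)
Zone A: v = q/n = 0.1230/0.29 = 0.4242 m/d → t_A = 662/0.4242 = 1560 d
Zone B: v = q/n = 0.1230/0.12 = 1.025 m/d → t_B = 120/1.025 = 117.0 d
Total t = 1560 + 117.0 = 1678 d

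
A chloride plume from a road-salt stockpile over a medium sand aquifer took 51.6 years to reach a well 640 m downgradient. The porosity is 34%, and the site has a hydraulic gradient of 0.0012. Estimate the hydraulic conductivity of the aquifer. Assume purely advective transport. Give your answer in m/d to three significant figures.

9.63 m/d

t = 51.6 years = 18830 d
v = L / t = 640 / 18830 = 0.03398 m/d
K = v · n / i = 0.03398 × 0.34 / 0.0012 = 9.63 m/d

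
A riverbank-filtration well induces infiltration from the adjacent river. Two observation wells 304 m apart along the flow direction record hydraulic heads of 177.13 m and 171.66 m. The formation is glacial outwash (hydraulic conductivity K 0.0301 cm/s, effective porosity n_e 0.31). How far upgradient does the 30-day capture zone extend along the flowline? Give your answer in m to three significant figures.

45.3 m

Hydraulic gradient i = (177.13 − 171.66) / 304 = 5.47 / 304 = 0.01799
K = 0.0301 cm/s × 864 = 26.01 m/d
q = Ki = 26.01 × 0.01799 = 0.4679 m/d
Average linear velocity = 0.4679 / 0.31 = 1.509 m/d
L = v × T = 1.509 × 30 = 45.28 m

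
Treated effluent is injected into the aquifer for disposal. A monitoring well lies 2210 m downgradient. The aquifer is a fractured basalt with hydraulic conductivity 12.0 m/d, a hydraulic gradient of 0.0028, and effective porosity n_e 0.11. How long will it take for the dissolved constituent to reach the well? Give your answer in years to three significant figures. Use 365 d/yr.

q = Ki = 12.0 × 0.0028 = 0.03360 m/d
v_s = q/n_e = 0.03360/0.11 = 0.3055 m/d
t = L / v = 2210 / 0.3055 = 7235 d
   = 7235 / 365 = 19.8 yr

19.8 years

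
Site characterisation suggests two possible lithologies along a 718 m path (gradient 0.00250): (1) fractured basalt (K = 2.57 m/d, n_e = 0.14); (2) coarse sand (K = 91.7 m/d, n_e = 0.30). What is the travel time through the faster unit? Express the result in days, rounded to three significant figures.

940 days

Unit 1 (fractured basalt): v = 2.57×0.0025/0.14 = 0.04589 m/d, t = 718/0.04589 = 15650 d
Unit 2 (coarse sand): v = 91.7×0.0025/0.30 = 0.7642 m/d, t = 718/0.7642 = 939.6 d
Faster unit: t = 940 d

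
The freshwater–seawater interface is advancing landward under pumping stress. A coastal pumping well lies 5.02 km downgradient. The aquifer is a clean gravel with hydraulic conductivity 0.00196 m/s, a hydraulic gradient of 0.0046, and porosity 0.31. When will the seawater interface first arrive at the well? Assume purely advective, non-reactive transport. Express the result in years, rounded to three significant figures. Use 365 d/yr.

K = 0.00196 m/s × 86400 s/d = 169.3 m/d
q = Ki = 169.3 × 0.0046 = 0.7790 m/d
v_s = q/n_e = 0.7790/0.31 = 2.513 m/d
L = 5.02 km = 5020 m
t = L / v = 5020 / 2.513 = 1998 d
   = 1998 / 365 = 5.47 yr

5.47 years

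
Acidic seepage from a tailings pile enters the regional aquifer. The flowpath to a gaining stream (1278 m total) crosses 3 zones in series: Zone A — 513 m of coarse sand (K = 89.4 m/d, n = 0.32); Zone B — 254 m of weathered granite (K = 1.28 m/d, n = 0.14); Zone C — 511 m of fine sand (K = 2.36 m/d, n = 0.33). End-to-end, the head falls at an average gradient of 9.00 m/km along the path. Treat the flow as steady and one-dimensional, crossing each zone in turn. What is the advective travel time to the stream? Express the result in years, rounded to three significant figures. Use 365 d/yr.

Continuity: the same q passes through each zone, so ΔH = q·Σ(L_j/K_j) — the zones act as resistances in series.
Σ(L/K) = 513/89.4 + 254/1.28 + 511/2.36 = 5.738 + 198.4 + 216.5 = 420.7 d
K_eq = L_total / Σ(L/K) = 1278 / 420.7 = 3.038 m/d
q = K_eq · i = 3.038 × 0.0090 = 0.02734 m/d (same in every zone)
Zone A: v = q/n = 0.02734/0.32 = 0.08544 m/d → t_A = 513/0.08544 = 6004 d
Zone B: v = q/n = 0.02734/0.14 = 0.1953 m/d → t_B = 254/0.1953 = 1301 d
Zone C: v = q/n = 0.02734/0.33 = 0.08285 m/d → t_C = 511/0.08285 = 6168 d
Total t = 6004 + 1301 + 6168 = 13470 d
   = 13470 / 365 = 36.9 yr

36.9 years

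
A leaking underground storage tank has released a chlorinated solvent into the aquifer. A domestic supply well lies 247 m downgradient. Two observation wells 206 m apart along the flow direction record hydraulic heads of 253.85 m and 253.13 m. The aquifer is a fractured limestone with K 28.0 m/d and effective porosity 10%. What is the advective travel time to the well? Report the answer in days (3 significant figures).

252 days

Hydraulic gradient i = (253.85 − 253.13) / 206 = 0.72 / 206 = 0.003495
Darcy flux q = K·i = 28.0 × 0.003495 = 0.09786 m/d
Average linear velocity = 0.09786 / 0.10 = 0.9786 m/d
t = L / v = 247 / 0.9786 = 252.4 d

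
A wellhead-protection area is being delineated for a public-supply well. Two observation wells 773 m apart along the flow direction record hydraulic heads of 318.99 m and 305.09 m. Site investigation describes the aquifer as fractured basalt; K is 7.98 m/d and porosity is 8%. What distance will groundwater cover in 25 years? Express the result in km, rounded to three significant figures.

16.4 km

Hydraulic gradient i = (318.99 − 305.09) / 773 = 13.90 / 773 = 0.01798
Darcy flux q = K·i = 7.98 × 0.01798 = 0.1435 m/d
Average linear velocity = 0.1435 / 0.08 = 1.794 m/d
T = 25 yr × 365 = 9125 d
L = v × T = 1.794 × 9125 = 16370 m
   = 16.4 km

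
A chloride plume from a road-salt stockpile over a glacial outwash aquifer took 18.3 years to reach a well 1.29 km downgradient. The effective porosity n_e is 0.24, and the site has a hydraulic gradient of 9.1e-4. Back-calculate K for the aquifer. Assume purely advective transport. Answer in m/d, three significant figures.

t = 18.3 years = 6680 d
L = 1.29 km = 1290 m
v = L / t = 1290 / 6680 = 0.1931 m/d
K = v · n / i = 0.1931 × 0.24 / 9.1e-4 = 50.9 m/d

50.9 m/d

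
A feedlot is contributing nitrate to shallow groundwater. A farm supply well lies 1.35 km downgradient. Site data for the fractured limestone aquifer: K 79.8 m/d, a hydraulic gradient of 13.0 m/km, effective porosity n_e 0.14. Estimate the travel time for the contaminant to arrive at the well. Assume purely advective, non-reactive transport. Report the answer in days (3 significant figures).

Darcy flux q = K·i = 79.8 × 0.013 = 1.037 m/d
Average linear velocity = 1.037 / 0.14 = 7.410 m/d
L = 1.35 km = 1350 m
t = L / v = 1350 / 7.410 = 182.2 d

182 days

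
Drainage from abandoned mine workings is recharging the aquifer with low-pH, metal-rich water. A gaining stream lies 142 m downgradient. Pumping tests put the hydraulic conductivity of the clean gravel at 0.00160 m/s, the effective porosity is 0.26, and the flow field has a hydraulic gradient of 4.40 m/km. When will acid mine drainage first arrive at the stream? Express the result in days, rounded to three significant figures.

60.7 days

K = 0.00160 m/s × 86400 s/d = 138.2 m/d
Specific discharge q = 138.2 × 0.0044 = 0.6083 m/d
Average linear velocity = 0.6083 / 0.26 = 2.339 m/d
t = L / v = 142 / 2.339 = 60.70 d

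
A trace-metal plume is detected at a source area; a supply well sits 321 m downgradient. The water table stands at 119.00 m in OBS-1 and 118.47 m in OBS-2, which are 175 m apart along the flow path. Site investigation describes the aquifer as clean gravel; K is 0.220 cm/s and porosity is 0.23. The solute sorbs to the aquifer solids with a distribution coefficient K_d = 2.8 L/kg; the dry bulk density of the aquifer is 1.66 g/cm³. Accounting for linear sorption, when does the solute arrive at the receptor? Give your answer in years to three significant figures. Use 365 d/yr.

Hydraulic gradient i = (119.00 − 118.47) / 175 = 0.53 / 175 = 0.003029
K = 0.220 cm/s × 864 = 190.1 m/d
q = Ki = 190.1 × 0.003029 = 0.5757 m/d
v_s = q/n_e = 0.5757/0.23 = 2.503 m/d
Retardation R = 1 + ρ_b·K_d/n = 1 + 1.66×2.8/0.23 = 21.21
Contaminant velocity v_c = v/R = 2.503/21.21 = 0.1180 m/d
t = L/v_c = 321/0.1180 = 2720 d
   = 2720/365 = 7.45 yr

7.45 years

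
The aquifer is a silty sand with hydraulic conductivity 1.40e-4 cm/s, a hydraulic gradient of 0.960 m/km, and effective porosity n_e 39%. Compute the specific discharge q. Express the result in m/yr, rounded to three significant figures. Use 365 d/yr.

K = 1.40e-4 cm/s × 864 = 0.1210 m/d
Darcy flux q = K·i = 0.1210 × 9.6e-4 = 1.161e-4 m/d
   = 1.161e-4 × 365 = 0.0424 m/yr

0.0424 m/yr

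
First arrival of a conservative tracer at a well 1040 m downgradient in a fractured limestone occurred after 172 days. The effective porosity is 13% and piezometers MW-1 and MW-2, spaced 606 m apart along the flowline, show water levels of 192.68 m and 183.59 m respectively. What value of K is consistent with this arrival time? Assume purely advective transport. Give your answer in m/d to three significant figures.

52.4 m/d

Hydraulic gradient i = (192.68 − 183.59) / 606 = 9.09 / 606 = 0.01500
v = L / t = 1040 / 172 = 6.047 m/d
K = v · n / i = 6.047 × 0.13 / 0.01500 = 52.4 m/d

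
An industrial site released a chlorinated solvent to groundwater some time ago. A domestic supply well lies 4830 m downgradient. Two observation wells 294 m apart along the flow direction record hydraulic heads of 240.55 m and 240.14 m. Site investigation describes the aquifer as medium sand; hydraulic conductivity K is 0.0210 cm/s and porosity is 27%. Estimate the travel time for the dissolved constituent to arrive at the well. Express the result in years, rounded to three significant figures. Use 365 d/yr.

141 years

Hydraulic gradient i = (240.55 − 240.14) / 294 = 0.41 / 294 = 0.001395
K = 0.0210 cm/s × 864 = 18.14 m/d
q = Ki = 18.14 × 0.001395 = 0.02530 m/d
v_s = q/n_e = 0.02530/0.27 = 0.09371 m/d
t = L / v = 4830 / 0.09371 = 51540 d
   = 51540 / 365 = 141 yr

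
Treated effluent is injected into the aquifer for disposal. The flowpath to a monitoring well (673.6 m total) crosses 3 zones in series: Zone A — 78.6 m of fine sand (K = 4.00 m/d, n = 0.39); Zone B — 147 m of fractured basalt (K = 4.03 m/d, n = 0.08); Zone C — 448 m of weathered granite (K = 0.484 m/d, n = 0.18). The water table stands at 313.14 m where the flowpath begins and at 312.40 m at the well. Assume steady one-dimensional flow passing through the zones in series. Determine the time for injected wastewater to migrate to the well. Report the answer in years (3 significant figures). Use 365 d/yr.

Total head drop ΔH = 313.14 − 312.40 = 0.74 m
Continuity: the same q passes through each zone, so ΔH = q·Σ(L_j/K_j) — the zones act as resistances in series.
Σ(L/K) = 78.6/4.00 + 147/4.03 + 448/0.484 = 19.65 + 36.48 + 925.6 = 981.7 d
q = ΔH / Σ(L/K) = 0.74 / 981.7 = 7.538e-4 m/d (same in every zone)
Zone A: v = q/n = 7.538e-4/0.39 = 0.001933 m/d → t_A = 78.6/0.001933 = 40670 d
Zone B: v = q/n = 7.538e-4/0.08 = 0.009422 m/d → t_B = 147/0.009422 = 15600 d
Zone C: v = q/n = 7.538e-4/0.18 = 0.004188 m/d → t_C = 448/0.004188 = 107000 d
Total t = 40670 + 15600 + 107000 = 163300 d
   = 163300 / 365 = 447 yr

447 years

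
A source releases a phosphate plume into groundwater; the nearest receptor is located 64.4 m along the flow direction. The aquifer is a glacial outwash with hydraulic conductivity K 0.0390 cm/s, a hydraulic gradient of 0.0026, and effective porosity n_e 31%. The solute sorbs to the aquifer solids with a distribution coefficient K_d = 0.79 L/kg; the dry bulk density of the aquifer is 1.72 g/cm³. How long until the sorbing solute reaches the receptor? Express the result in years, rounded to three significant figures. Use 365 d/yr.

3.36 years

K = 0.0390 cm/s × 864 = 33.70 m/d
Specific discharge q = 33.70 × 0.0026 = 0.08761 m/d
v = Ki/n = 33.70·0.0026/0.31 = 0.2826 m/d
Retardation R = 1 + ρ_b·K_d/n = 1 + 1.72×0.79/0.31 = 5.383
Contaminant velocity v_c = v/R = 0.2826/5.383 = 0.05250 m/d
t = L/v_c = 64.4/0.05250 = 1227 d
   = 1227/365 = 3.36 yr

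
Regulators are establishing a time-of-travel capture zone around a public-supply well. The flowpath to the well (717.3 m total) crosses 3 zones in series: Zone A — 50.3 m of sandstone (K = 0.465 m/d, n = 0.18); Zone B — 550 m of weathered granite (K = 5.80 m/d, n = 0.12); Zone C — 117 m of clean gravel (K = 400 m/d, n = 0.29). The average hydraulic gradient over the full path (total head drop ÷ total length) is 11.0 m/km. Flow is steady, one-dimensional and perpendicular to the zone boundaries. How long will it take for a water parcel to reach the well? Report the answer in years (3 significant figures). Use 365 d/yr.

7.69 years

Steady 1-D flow in series ⇒ the Darcy flux q is identical in every zone and the zone head losses add (resistances L/K in series).
Σ(L/K) = 50.3/0.465 + 550/5.80 + 117/400 = 108.2 + 94.83 + 0.2925 = 203.3 d
K_eq = L_total / Σ(L/K) = 717.3 / 203.3 = 3.528 m/d
q = K_eq · i = 3.528 × 0.011 = 0.03881 m/d (same in every zone)
Zone A: v = q/n = 0.03881/0.18 = 0.2156 m/d → t_A = 50.3/0.2156 = 233.3 d
Zone B: v = q/n = 0.03881/0.12 = 0.3234 m/d → t_B = 550/0.3234 = 1700 d
Zone C: v = q/n = 0.03881/0.29 = 0.1338 m/d → t_C = 117/0.1338 = 874.2 d
Total t = 233.3 + 1700 + 874.2 = 2808 d
   = 2808 / 365 = 7.69 yr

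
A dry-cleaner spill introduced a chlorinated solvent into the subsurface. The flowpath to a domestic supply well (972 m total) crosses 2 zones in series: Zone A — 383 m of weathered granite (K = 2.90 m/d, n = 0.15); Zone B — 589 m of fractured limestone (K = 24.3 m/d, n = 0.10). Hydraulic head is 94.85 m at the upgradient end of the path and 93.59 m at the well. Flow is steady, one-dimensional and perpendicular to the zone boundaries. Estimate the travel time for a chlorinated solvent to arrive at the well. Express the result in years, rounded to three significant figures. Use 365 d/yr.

Total head drop ΔH = 94.85 − 93.59 = 1.26 m
Steady 1-D flow in series ⇒ the Darcy flux q is identical in every zone and the zone head losses add (resistances L/K in series).
Σ(L/K) = 383/2.90 + 589/24.3 = 132.1 + 24.24 = 156.3 d
q = ΔH / Σ(L/K) = 1.26 / 156.3 = 0.008061 m/d (same in every zone)
Zone A: v = q/n = 0.008061/0.15 = 0.05374 m/d → t_A = 383/0.05374 = 7127 d
Zone B: v = q/n = 0.008061/0.10 = 0.08061 m/d → t_B = 589/0.08061 = 7307 d
Total t = 7127 + 7307 = 14430 d
   = 14430 / 365 = 39.5 yr

39.5 years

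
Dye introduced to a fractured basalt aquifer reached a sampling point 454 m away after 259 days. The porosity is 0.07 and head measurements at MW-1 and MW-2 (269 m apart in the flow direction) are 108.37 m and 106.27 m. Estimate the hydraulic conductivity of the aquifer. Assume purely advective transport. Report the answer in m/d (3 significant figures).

15.7 m/d

Hydraulic gradient i = (108.37 − 106.27) / 269 = 2.10 / 269 = 0.007807
v = L / t = 454 / 259 = 1.753 m/d
K = v · n / i = 1.753 × 0.07 / 0.007807 = 15.7 m/d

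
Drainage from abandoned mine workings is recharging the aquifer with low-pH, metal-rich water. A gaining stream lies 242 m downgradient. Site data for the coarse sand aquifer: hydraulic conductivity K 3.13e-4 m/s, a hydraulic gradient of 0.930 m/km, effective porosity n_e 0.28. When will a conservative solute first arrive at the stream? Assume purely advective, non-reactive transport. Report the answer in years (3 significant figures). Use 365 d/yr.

7.38 years

K = 3.13e-4 m/s × 86400 s/d = 27.04 m/d
Specific discharge q = 27.04 × 9.3e-4 = 0.02515 m/d
Average linear velocity = 0.02515 / 0.28 = 0.08982 m/d
t = L / v = 242 / 0.08982 = 2694 d
   = 2694 / 365 = 7.38 yr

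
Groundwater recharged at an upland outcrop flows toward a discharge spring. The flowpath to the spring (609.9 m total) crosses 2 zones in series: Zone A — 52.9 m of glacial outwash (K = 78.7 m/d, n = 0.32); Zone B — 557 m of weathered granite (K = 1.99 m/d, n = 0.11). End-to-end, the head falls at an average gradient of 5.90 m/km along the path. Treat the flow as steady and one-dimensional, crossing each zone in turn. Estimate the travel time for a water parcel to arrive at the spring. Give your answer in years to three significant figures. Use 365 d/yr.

Steady 1-D flow in series ⇒ the Darcy flux q is identical in every zone and the zone head losses add (resistances L/K in series).
Σ(L/K) = 52.9/78.7 + 557/1.99 = 0.6722 + 279.9 = 280.6 d
K_eq = L_total / Σ(L/K) = 609.9 / 280.6 = 2.174 m/d
q = K_eq · i = 2.174 × 0.0059 = 0.01283 m/d (same in every zone)
Zone A: v = q/n = 0.01283/0.32 = 0.04008 m/d → t_A = 52.9/0.04008 = 1320 d
Zone B: v = q/n = 0.01283/0.11 = 0.1166 m/d → t_B = 557/0.1166 = 4777 d
Total t = 1320 + 4777 = 6097 d
   = 6097 / 365 = 16.7 yr

16.7 years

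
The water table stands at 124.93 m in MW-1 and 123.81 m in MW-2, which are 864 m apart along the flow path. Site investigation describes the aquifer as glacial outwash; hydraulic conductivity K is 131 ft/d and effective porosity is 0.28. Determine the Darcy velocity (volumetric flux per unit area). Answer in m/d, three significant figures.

0.0518 m/d

Hydraulic gradient i = (124.93 − 123.81) / 864 = 1.12 / 864 = 0.001296
K = 131 ft/d × 0.3048 = 39.93 m/d
Darcy flux q = K·i = 39.93 × 0.001296 = 0.05176 m/d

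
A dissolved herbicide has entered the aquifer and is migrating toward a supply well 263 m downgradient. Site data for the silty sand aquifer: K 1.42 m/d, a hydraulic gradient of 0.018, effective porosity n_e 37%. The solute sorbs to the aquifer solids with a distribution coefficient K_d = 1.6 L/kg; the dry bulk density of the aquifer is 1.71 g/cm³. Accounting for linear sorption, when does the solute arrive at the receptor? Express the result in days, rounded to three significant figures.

q = Ki = 1.42 × 0.018 = 0.02556 m/d
v = Ki/n = 1.42·0.018/0.37 = 0.06908 m/d
Retardation R = 1 + ρ_b·K_d/n = 1 + 1.71×1.6/0.37 = 8.395
Contaminant velocity v_c = v/R = 0.06908/8.395 = 0.008229 m/d
t = L/v_c = 263/0.008229 = 31960 d

32000 days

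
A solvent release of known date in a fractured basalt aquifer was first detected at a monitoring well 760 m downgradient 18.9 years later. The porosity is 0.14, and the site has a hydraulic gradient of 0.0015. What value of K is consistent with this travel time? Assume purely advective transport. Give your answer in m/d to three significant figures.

10.3 m/d

t = 18.9 years = 6898 d
v = L / t = 760 / 6898 = 0.1102 m/d
K = v · n / i = 0.1102 × 0.14 / 0.0015 = 10.3 m/d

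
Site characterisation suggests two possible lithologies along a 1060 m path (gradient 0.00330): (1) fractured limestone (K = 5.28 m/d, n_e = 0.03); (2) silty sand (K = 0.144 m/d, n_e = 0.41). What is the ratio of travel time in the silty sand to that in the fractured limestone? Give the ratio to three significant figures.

Unit 1 (fractured limestone): v = 5.28×0.0033/0.03 = 0.5808 m/d, t = 1060/0.5808 = 1825 d
Unit 2 (silty sand): v = 0.144×0.0033/0.41 = 0.001159 m/d, t = 1060/0.001159 = 914600 d
t(silty sand) / t(fractured limestone) = 914600/1825 = 501

501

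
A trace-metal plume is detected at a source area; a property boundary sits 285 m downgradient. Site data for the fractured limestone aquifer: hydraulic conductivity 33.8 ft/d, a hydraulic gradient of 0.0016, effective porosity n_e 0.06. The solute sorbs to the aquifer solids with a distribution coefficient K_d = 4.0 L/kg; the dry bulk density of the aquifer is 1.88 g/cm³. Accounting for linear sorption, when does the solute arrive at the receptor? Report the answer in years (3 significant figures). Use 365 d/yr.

359 years

K = 33.8 ft/d × 0.3048 = 10.30 m/d
Specific discharge q = 10.30 × 0.0016 = 0.01648 m/d
Seepage velocity v = q / n = 0.01648 / 0.06 = 0.2747 m/d
Retardation R = 1 + ρ_b·K_d/n = 1 + 1.88×4.0/0.06 = 126.3
Contaminant velocity v_c = v/R = 0.2747/126.3 = 0.002175 m/d
t = L/v_c = 285/0.002175 = 131100 d
   = 131100/365 = 359 yr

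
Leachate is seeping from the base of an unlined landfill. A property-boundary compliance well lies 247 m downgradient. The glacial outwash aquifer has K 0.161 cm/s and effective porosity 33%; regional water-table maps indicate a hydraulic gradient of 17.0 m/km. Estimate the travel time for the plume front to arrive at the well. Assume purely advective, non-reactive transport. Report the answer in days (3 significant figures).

K = 0.161 cm/s × 864 = 139.1 m/d
q = Ki = 139.1 × 0.017 = 2.365 m/d
Seepage velocity v = q / n = 2.365 / 0.33 = 7.166 m/d
t = L / v = 247 / 7.166 = 34.47 d

34.5 days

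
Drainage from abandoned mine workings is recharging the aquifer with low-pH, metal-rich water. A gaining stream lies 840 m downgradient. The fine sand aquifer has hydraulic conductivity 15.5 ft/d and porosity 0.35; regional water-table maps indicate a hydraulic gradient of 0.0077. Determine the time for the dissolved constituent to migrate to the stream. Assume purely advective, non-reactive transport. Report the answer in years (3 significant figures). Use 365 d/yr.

22.1 years

K = 15.5 ft/d × 0.3048 = 4.724 m/d
Darcy flux q = K·i = 4.724 × 0.0077 = 0.03638 m/d
Seepage velocity v = q / n = 0.03638 / 0.35 = 0.1039 m/d
t = L / v = 840 / 0.1039 = 8082 d
   = 8082 / 365 = 22.1 yr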